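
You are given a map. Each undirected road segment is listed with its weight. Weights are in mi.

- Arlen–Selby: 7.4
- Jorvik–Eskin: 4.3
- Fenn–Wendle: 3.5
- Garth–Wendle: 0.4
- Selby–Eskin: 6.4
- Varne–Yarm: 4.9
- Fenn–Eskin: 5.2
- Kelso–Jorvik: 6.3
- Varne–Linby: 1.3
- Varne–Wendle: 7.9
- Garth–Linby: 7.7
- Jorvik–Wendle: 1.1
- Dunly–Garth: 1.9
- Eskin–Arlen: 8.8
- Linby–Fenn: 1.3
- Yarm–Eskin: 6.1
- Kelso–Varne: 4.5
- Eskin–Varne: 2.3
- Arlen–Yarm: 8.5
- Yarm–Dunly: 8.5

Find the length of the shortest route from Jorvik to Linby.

5.9 mi

Enumerating some paths:
Jorvik–Eskin–Varne–Linby: 4.3+2.3+1.3 = 7.9
Jorvik–Wendle–Fenn–Linby: 1.1+3.5+1.3 = 5.9
Jorvik–Wendle–Garth–Linby: 1.1+0.4+7.7 = 9.2
The minimum is 5.9 mi via Jorvik–Wendle–Fenn–Linby.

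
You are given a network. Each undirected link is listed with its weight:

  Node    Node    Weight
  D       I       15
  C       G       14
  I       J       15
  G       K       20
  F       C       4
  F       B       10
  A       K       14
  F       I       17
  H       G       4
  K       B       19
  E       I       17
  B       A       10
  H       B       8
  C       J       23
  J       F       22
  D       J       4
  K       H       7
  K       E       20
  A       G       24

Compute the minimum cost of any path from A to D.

46

Shortest distances from A:
A: 0
B: 10  (via A)
K: 14  (via A)
H: 18  (via B)
F: 20  (via B)
G: 22  (via H)
C: 24  (via F)
E: 34  (via K)
I: 37  (via F)
J: 42  (via F)
D: 46  (via J)
Shortest route: A–B–F–J–D = 46.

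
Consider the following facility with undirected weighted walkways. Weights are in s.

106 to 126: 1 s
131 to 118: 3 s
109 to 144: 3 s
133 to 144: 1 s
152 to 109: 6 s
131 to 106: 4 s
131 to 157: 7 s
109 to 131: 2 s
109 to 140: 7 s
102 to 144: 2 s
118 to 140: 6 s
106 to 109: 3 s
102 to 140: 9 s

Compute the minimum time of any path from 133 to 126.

Compare a few routes:
133 → 144 → 109 → 106 → 126: 1+3+3+1 = 8
133 → 144 → 109 → 131 → 106 → 126: 1+3+2+4+1 = 11
Cheapest is 133 → 144 → 109 → 106 → 126 at 8 s.

8 s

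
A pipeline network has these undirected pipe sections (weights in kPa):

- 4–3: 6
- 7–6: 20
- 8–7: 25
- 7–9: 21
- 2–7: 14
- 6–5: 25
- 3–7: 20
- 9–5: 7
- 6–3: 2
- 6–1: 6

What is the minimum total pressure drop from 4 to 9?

Shortest distances from 4:
4: 0
3: 6  (via 4)
6: 8  (via 3)
1: 14  (via 6)
7: 26  (via 3)
5: 33  (via 6)
2: 40  (via 7)
9: 40  (via 5)
Shortest route: 4–3–6–5–9 = 40 kPa.

40 kPa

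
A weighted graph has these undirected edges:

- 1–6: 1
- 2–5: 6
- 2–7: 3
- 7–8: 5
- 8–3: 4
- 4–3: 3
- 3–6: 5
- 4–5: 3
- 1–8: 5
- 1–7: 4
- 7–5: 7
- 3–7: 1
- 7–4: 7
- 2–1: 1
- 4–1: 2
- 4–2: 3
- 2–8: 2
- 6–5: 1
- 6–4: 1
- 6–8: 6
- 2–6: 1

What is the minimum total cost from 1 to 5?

2

Enumerating some paths:
1 - 2 - 6 - 5: 1+1+1 = 3
1 - 6 - 5: 1+1 = 2
1 - 4 - 5: 2+3 = 5
1 - 4 - 6 - 5: 2+1+1 = 4
Cheapest is 1 - 6 - 5 at 2.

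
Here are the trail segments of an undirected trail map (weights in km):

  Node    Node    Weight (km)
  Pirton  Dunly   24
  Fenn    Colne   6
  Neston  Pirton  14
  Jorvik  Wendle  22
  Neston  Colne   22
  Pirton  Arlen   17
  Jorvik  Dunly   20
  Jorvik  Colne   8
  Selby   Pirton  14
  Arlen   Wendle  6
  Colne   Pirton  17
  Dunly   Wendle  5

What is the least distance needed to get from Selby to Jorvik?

39 km

Enumerating some paths:
Selby → Pirton → Neston → Colne → Jorvik: 14+14+22+8 = 58
Selby → Pirton → Dunly → Jorvik: 14+24+20 = 58
Selby → Pirton → Colne → Jorvik: 14+17+8 = 39
Cheapest is Selby → Pirton → Colne → Jorvik at 39 km.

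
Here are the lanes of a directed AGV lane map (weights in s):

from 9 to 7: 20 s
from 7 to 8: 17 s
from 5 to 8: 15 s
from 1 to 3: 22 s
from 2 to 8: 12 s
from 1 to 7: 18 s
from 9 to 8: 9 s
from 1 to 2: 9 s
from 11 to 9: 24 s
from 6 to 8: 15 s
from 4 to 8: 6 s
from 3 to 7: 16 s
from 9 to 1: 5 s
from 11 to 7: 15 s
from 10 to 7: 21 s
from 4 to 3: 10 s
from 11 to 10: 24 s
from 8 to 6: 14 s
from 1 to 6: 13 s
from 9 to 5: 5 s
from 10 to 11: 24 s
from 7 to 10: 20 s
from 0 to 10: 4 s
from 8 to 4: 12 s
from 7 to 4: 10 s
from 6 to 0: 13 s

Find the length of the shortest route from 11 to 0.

Shortest distances from 11:
11: 0
7: 15  (via 11)
9: 24  (via 11)
10: 24  (via 11)
4: 25  (via 7)
1: 29  (via 9)
5: 29  (via 9)
8: 31  (via 4)
3: 35  (via 4)
2: 38  (via 1)
6: 42  (via 1)
0: 55  (via 6)
Shortest route: 11 → 9 → 1 → 6 → 0 = 55 s.

55 s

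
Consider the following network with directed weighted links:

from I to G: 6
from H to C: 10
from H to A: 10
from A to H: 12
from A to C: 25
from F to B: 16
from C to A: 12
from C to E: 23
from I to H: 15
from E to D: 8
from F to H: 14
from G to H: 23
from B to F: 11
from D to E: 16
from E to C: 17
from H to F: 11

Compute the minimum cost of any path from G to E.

Enumerating some paths:
G–H–C–E: 23+10+23 = 56
G–H–A–C–E: 23+10+25+23 = 81
The minimum is 56 via G–H–C–E.

56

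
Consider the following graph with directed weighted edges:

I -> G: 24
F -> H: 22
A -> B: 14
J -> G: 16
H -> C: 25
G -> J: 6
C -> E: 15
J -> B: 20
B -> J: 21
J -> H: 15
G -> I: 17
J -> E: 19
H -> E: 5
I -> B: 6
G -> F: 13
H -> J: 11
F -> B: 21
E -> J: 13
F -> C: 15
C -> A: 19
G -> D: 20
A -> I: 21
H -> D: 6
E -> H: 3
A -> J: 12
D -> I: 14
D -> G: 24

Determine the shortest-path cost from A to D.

Shortest distances from A:
A: 0
J: 12  (via A)
B: 14  (via A)
I: 21  (via A)
H: 27  (via J)
G: 28  (via J)
E: 31  (via J)
D: 33  (via H)
Shortest route: A–J–H–D = 33.

33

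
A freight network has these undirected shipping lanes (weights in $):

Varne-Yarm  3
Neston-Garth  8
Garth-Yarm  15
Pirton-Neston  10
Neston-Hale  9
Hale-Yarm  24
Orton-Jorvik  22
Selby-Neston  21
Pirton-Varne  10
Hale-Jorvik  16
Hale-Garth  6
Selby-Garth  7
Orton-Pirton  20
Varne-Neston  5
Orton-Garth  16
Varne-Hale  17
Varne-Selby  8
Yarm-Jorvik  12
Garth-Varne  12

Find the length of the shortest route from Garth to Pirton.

Settle nodes by increasing distance from Garth:
Garth: 0
Hale: 6  (via Garth)
Selby: 7  (via Garth)
Neston: 8  (via Garth)
Varne: 12  (via Garth)
Yarm: 15  (via Garth)
Orton: 16  (via Garth)
Pirton: 18  (via Neston)
Shortest route: Garth → Neston → Pirton = $18.

$18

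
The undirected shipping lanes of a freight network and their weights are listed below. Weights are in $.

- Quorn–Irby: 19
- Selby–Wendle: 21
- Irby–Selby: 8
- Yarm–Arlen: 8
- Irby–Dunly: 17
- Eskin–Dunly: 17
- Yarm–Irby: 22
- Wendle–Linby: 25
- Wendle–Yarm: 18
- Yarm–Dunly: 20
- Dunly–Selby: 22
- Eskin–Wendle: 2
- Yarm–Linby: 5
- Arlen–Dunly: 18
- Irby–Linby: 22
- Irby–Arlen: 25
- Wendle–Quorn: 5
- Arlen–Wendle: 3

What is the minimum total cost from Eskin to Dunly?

$17

Candidate routes:
Eskin → Wendle → Yarm → Dunly: 2+18+20 = 40
Eskin → Wendle → Arlen → Yarm → Dunly: 2+3+8+20 = 33
Eskin → Wendle → Arlen → Dunly: 2+3+18 = 23
Eskin → Dunly: 17 = 17
The minimum is $17 via Eskin → Dunly.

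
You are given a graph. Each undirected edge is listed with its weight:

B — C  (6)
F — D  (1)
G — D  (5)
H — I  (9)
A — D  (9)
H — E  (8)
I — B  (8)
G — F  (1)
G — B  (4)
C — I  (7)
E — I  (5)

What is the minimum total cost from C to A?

Shortest distances from C:
C: 0
B: 6  (via C)
I: 7  (via C)
G: 10  (via B)
F: 11  (via G)
D: 12  (via F)
E: 12  (via I)
H: 16  (via I)
A: 21  (via D)
Shortest route: C–B–G–F–D–A = 21.

21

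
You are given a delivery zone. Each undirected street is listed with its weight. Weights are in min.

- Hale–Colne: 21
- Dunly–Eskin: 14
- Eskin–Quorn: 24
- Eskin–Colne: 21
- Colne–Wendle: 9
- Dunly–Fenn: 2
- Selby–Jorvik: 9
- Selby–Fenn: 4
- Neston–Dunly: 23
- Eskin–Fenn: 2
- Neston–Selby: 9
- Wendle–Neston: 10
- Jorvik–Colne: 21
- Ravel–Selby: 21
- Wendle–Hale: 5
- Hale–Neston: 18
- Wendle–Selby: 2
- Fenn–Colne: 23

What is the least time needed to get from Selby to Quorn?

30 min

Shortest distances from Selby:
Selby: 0
Wendle: 2  (via Selby)
Fenn: 4  (via Selby)
Eskin: 6  (via Fenn)
Dunly: 6  (via Fenn)
Hale: 7  (via Wendle)
Jorvik: 9  (via Selby)
Neston: 9  (via Selby)
Colne: 11  (via Wendle)
Ravel: 21  (via Selby)
Quorn: 30  (via Eskin)
Shortest route: Selby–Fenn–Eskin–Quorn = 30 min.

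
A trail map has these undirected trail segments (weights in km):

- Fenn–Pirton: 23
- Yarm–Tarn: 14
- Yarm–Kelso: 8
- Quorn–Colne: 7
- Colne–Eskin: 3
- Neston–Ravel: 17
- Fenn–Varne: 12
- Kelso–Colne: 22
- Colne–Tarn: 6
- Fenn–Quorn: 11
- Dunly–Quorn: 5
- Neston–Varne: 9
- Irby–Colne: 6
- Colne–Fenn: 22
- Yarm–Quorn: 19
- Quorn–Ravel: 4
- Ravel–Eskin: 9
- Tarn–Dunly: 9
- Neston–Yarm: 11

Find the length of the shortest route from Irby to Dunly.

18 km

Shortest distances from Irby:
Irby: 0
Colne: 6  (via Irby)
Eskin: 9  (via Colne)
Tarn: 12  (via Colne)
Quorn: 13  (via Colne)
Ravel: 17  (via Quorn)
Dunly: 18  (via Quorn)
Shortest route: Irby–Colne–Quorn–Dunly = 18 km.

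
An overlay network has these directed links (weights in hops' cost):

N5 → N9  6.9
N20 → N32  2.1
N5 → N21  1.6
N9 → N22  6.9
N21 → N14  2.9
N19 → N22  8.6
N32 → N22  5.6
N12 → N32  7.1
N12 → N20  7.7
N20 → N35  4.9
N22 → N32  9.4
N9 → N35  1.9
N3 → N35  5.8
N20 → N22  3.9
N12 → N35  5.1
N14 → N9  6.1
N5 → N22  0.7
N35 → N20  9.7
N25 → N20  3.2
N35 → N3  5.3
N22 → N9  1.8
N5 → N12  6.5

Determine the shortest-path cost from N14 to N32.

Compare a few routes:
N14–N9–N35–N20–N32: 6.1+1.9+9.7+2.1 = 19.8
N14–N9–N22–N32: 6.1+6.9+9.4 = 22.4
Cheapest is N14–N9–N35–N20–N32 at 19.8 hops' cost.

19.8 hops' cost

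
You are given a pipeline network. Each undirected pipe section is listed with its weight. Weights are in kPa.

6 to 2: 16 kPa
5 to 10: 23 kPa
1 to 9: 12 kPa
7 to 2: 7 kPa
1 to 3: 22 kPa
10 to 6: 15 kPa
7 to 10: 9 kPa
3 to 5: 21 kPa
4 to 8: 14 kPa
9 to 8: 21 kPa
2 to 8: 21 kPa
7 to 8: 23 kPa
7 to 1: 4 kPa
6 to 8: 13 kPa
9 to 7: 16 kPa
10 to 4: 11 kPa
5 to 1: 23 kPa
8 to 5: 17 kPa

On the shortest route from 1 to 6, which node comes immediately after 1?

7

Enumerating some paths:
1–7–2–6: 4+7+16 = 27
1–7–10–6: 4+9+15 = 28
1–7–8–6: 4+23+13 = 40
The minimum is 27 kPa via 1–7–2–6.
So from 1 the first move is to 7.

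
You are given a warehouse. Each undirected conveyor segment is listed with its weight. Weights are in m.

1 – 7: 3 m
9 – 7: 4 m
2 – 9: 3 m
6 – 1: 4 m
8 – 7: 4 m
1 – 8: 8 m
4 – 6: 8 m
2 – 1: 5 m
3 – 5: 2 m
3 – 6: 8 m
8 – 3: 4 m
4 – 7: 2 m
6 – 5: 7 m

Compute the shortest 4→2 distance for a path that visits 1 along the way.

10 m

Shortest 4→1: 4–7–1 = 5
Best 1 to 2: 1–2 costing 5
Total via 1: 5 + 5 = 10 m.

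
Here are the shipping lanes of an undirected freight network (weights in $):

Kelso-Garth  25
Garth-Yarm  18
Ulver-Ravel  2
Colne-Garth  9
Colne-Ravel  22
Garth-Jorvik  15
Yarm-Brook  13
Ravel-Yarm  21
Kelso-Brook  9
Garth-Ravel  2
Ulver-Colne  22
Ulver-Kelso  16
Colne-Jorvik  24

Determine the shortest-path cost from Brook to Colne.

Settle nodes by increasing distance from Brook:
Brook: 0
Kelso: 9  (via Brook)
Yarm: 13  (via Brook)
Ulver: 25  (via Kelso)
Ravel: 27  (via Ulver)
Garth: 29  (via Ravel)
Colne: 38  (via Garth)
Shortest route: Brook → Kelso → Ulver → Ravel → Garth → Colne = $38.

$38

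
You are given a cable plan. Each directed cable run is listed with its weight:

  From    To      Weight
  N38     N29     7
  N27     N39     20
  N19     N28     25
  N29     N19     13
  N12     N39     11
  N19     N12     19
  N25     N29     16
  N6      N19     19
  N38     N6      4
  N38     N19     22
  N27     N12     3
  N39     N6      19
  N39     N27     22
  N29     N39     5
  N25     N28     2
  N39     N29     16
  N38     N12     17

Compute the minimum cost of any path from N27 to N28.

68

Candidate routes:
N27 → N39 → N6 → N19 → N28: 20+19+19+25 = 83
N27 → N12 → N39 → N29 → N19 → N28: 3+11+16+13+25 = 68
N27 → N39 → N29 → N19 → N28: 20+16+13+25 = 74
N27 → N12 → N39 → N6 → N19 → N28: 3+11+19+19+25 = 77
The minimum is 68 via N27 → N12 → N39 → N29 → N19 → N28.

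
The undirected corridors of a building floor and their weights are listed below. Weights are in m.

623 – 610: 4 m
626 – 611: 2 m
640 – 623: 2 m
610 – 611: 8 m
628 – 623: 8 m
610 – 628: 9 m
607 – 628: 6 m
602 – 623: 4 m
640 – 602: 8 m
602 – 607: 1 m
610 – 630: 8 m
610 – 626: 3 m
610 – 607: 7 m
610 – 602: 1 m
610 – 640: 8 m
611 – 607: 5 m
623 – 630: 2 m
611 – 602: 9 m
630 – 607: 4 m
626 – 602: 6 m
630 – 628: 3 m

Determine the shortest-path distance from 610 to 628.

8 m

Running Dijkstra from 610:
610: 0
602: 1  (via 610)
607: 2  (via 602)
626: 3  (via 610)
623: 4  (via 610)
611: 5  (via 626)
640: 6  (via 623)
630: 6  (via 607)
628: 8  (via 607)
Shortest route: 610 → 602 → 607 → 628 = 8 m.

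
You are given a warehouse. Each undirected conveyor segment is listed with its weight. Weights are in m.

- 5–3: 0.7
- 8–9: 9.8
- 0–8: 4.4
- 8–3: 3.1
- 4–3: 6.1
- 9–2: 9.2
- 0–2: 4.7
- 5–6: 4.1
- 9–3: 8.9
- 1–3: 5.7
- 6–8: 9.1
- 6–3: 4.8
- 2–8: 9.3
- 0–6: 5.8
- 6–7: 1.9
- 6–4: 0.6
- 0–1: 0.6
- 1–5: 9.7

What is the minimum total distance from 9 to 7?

15.6 m

Candidate routes:
9–3–4–6–7: 8.9+6.1+0.6+1.9 = 17.5
9–3–6–7: 8.9+4.8+1.9 = 15.6
9–8–3–5–6–7: 9.8+3.1+0.7+4.1+1.9 = 19.6
The minimum is 15.6 m via 9–3–6–7.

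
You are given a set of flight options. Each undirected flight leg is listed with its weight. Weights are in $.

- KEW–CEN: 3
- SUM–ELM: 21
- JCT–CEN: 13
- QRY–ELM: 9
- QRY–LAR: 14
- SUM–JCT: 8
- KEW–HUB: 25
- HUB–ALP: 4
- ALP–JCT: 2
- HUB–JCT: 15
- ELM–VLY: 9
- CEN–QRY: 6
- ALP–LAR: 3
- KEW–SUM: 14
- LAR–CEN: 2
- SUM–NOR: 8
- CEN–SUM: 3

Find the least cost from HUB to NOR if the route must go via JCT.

$22

Shortest HUB→JCT: HUB–ALP–JCT = 6
Shortest JCT→NOR: JCT–SUM–NOR = 16
Total via JCT: 6 + 16 = $22.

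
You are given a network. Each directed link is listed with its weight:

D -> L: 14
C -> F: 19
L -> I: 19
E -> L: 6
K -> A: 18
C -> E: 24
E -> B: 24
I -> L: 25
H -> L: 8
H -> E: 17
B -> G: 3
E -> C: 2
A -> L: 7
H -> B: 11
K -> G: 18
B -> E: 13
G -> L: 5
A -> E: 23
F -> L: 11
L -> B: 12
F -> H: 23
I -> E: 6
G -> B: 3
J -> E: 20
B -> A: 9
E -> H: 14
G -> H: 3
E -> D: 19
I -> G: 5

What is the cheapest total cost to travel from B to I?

Candidate routes:
B → E → L → I: 13+6+19 = 38
B → G → L → I: 3+5+19 = 27
B → A → L → I: 9+7+19 = 35
B → G → H → L → I: 3+3+8+19 = 33
Cheapest is B → G → L → I at 27.

27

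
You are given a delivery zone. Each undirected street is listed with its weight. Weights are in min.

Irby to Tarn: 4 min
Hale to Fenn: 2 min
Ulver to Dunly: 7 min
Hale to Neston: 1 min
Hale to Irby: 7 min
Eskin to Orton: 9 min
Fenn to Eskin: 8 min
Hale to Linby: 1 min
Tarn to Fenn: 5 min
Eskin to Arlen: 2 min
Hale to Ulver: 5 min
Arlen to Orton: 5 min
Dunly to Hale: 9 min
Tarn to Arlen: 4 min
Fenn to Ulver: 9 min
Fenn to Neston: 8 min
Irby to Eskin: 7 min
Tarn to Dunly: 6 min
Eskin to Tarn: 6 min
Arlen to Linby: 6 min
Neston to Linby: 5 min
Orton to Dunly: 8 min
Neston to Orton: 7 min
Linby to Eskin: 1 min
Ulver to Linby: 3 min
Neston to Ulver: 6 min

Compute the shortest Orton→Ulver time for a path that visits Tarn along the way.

19 min

Best Orton to Tarn: Orton → Arlen → Tarn costing 9
Best Tarn to Ulver: Tarn → Eskin → Linby → Ulver costing 10
Total via Tarn: 9 + 10 = 19 min.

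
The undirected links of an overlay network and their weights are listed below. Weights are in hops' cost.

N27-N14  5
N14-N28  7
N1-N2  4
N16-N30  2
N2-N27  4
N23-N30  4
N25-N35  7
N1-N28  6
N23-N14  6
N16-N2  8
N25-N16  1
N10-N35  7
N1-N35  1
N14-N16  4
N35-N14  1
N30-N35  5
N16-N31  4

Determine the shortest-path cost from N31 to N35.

9 hops' cost

Settle nodes by increasing distance from N31:
N31: 0
N16: 4  (via N31)
N25: 5  (via N16)
N30: 6  (via N16)
N14: 8  (via N16)
N35: 9  (via N14)
Shortest route: N31–N16–N14–N35 = 9 hops' cost.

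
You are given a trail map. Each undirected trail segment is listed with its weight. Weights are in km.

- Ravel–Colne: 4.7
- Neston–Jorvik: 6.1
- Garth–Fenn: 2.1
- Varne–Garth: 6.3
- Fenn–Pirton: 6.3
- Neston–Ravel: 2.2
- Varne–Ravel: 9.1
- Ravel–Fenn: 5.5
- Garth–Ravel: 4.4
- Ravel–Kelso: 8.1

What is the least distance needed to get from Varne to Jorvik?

17.4 km

Shortest distances from Varne:
Varne: 0
Garth: 6.3  (via Varne)
Fenn: 8.4  (via Garth)
Ravel: 9.1  (via Varne)
Neston: 11.3  (via Ravel)
Colne: 13.8  (via Ravel)
Pirton: 14.7  (via Fenn)
Kelso: 17.2  (via Ravel)
Jorvik: 17.4  (via Neston)
Shortest route: Varne → Ravel → Neston → Jorvik = 17.4 km.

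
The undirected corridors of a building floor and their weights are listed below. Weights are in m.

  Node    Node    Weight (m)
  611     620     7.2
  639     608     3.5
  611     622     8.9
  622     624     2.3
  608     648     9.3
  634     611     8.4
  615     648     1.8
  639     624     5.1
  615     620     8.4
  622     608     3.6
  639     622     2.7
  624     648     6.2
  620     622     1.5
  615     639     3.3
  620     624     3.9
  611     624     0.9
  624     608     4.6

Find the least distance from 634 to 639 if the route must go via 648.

20.6 m

Shortest 634→648: 634 → 611 → 624 → 648 = 15.5
Shortest 648→639: 648 → 615 → 639 = 5.1
Total via 648: 15.5 + 5.1 = 20.6 m.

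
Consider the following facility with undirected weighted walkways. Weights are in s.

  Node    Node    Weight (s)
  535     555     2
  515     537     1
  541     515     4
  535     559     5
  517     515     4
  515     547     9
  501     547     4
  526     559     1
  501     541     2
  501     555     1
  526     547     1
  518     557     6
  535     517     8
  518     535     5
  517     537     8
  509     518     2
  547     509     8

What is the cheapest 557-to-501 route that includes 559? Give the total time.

Shortest 557→559: 557–518–535–559 = 16
Shortest 559→501: 559–526–547–501 = 6
Total via 559: 16 + 6 = 22 s.

22 s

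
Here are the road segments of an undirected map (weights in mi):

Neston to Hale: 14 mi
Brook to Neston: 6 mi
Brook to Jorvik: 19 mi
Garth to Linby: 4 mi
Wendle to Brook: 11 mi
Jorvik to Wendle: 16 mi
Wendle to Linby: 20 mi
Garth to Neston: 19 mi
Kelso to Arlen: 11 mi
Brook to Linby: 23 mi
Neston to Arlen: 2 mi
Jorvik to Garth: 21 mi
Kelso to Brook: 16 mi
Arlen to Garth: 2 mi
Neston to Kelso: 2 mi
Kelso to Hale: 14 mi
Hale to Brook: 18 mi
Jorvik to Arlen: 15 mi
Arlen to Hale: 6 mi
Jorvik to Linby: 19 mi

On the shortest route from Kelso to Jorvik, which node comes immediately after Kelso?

Candidate routes:
Kelso–Arlen–Jorvik: 11+15 = 26
Kelso–Neston–Arlen–Jorvik: 2+2+15 = 19
Kelso–Neston–Arlen–Garth–Jorvik: 2+2+2+21 = 27
The minimum is 19 mi via Kelso–Neston–Arlen–Jorvik.
So from Kelso the first move is to Neston.

Neston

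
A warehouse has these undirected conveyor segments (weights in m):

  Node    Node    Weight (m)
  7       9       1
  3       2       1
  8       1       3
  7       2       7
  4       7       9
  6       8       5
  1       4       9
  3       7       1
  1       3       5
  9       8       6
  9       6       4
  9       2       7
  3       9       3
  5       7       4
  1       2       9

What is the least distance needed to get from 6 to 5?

9 m

Settle nodes by increasing distance from 6:
6: 0
9: 4  (via 6)
7: 5  (via 9)
8: 5  (via 6)
3: 6  (via 7)
2: 7  (via 3)
1: 8  (via 8)
5: 9  (via 7)
Shortest route: 6–9–7–5 = 9 m.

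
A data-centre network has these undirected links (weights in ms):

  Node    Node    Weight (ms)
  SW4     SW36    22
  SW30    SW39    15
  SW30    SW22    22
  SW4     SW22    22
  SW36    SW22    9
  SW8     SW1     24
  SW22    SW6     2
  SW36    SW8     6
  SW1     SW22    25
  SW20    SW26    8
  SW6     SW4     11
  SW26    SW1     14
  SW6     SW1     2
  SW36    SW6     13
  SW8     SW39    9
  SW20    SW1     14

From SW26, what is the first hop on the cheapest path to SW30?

Compare a few routes:
SW26 → SW20 → SW1 → SW6 → SW22 → SW30: 8+14+2+2+22 = 48
SW26 → SW1 → SW6 → SW22 → SW30: 14+2+2+22 = 40
Cheapest is SW26 → SW1 → SW6 → SW22 → SW30 at 40 ms.
So from SW26 the first move is to SW1.

SW1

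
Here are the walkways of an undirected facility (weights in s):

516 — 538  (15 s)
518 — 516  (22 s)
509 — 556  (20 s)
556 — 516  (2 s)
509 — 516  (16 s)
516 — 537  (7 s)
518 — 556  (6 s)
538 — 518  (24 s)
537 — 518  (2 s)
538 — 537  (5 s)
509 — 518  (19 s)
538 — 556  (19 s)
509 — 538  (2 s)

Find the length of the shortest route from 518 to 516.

8 s

Candidate routes:
518 - 537 - 516: 2+7 = 9
518 - 556 - 516: 6+2 = 8
Cheapest is 518 - 556 - 516 at 8 s.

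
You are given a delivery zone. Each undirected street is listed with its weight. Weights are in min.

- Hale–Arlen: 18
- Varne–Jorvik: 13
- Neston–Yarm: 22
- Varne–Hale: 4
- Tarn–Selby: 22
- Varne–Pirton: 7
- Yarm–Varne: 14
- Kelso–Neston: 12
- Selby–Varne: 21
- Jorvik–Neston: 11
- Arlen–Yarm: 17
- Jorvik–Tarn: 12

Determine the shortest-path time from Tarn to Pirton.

Settle nodes by increasing distance from Tarn:
Tarn: 0
Jorvik: 12  (via Tarn)
Selby: 22  (via Tarn)
Neston: 23  (via Jorvik)
Varne: 25  (via Jorvik)
Hale: 29  (via Varne)
Pirton: 32  (via Varne)
Shortest route: Tarn–Jorvik–Varne–Pirton = 32 min.

32 min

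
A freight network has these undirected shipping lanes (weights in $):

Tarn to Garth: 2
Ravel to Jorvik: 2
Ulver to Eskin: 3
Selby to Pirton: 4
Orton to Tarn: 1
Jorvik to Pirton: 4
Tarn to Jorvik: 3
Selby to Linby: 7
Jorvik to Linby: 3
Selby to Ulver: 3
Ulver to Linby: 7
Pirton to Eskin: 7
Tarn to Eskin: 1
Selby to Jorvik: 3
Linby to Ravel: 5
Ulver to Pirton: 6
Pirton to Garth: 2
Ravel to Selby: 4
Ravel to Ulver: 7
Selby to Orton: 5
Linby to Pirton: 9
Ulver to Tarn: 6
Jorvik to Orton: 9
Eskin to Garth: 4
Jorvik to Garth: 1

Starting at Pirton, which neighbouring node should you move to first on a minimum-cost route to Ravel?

Garth

Enumerating some paths:
Pirton → Garth → Jorvik → Ravel: 2+1+2 = 5
Pirton → Jorvik → Ravel: 4+2 = 6
Cheapest is Pirton → Garth → Jorvik → Ravel at $5.
So from Pirton the first move is to Garth.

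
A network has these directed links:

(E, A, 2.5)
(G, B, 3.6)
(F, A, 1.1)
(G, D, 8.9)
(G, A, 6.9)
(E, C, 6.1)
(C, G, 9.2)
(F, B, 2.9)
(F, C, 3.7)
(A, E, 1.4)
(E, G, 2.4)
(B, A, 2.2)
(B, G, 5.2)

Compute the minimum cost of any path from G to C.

Enumerating some paths:
G–A–E–C: 6.9+1.4+6.1 = 14.4
G–B–A–E–C: 3.6+2.2+1.4+6.1 = 13.3
The minimum is 13.3 via G–B–A–E–C.

13.3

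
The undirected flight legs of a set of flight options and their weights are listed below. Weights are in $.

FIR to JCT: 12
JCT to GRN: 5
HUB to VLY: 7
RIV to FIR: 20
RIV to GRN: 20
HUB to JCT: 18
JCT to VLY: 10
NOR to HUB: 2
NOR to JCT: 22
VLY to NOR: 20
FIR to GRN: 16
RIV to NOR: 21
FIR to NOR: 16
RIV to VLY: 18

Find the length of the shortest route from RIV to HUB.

$23

Running Dijkstra from RIV:
RIV: 0
VLY: 18  (via RIV)
GRN: 20  (via RIV)
FIR: 20  (via RIV)
NOR: 21  (via RIV)
HUB: 23  (via NOR)
Shortest route: RIV–NOR–HUB = $23.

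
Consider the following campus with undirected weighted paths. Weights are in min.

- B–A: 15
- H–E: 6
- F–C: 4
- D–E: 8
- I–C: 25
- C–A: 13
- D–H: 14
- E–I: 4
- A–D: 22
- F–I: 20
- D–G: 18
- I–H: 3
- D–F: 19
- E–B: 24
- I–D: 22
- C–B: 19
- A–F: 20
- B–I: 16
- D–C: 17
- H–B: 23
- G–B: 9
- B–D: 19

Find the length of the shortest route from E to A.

30 min

Running Dijkstra from E:
E: 0
I: 4  (via E)
H: 6  (via E)
D: 8  (via E)
B: 20  (via I)
F: 24  (via I)
C: 25  (via D)
G: 26  (via D)
A: 30  (via D)
Shortest route: E → D → A = 30 min.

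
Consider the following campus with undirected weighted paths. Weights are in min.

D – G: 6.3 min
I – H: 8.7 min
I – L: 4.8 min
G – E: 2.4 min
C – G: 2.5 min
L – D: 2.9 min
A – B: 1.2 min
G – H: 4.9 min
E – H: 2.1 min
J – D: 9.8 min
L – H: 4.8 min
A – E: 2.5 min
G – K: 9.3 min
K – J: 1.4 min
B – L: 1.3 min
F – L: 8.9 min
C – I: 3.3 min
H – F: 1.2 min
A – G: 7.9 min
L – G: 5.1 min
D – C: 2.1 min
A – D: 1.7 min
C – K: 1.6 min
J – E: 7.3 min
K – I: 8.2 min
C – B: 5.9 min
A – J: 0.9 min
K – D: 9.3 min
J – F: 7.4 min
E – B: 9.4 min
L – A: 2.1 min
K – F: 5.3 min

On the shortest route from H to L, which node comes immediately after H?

Candidate routes:
H–E–A–B–L: 2.1+2.5+1.2+1.3 = 7.1
H–E–A–L: 2.1+2.5+2.1 = 6.7
H–L: 4.8 = 4.8
The minimum is 4.8 min via H–L.
So from H the first move is to L.

L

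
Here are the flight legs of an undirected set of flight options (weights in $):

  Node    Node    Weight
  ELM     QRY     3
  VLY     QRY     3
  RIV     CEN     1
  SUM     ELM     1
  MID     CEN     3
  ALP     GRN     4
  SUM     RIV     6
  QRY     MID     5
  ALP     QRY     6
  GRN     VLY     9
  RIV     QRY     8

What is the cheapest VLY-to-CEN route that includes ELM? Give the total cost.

$14

Shortest VLY→ELM: VLY → QRY → ELM = 6
Best ELM to CEN: ELM → SUM → RIV → CEN costing 8
Total via ELM: 6 + 8 = $14.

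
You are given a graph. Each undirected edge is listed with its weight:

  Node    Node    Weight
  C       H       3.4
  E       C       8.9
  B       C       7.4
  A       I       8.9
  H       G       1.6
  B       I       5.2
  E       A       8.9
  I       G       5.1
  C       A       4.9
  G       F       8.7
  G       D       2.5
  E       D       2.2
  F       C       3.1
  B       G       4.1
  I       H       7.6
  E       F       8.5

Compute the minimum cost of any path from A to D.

Settle nodes by increasing distance from A:
A: 0
C: 4.9  (via A)
F: 8  (via C)
H: 8.3  (via C)
E: 8.9  (via A)
I: 8.9  (via A)
G: 9.9  (via H)
D: 11.1  (via E)
Shortest route: A–E–D = 11.1.

11.1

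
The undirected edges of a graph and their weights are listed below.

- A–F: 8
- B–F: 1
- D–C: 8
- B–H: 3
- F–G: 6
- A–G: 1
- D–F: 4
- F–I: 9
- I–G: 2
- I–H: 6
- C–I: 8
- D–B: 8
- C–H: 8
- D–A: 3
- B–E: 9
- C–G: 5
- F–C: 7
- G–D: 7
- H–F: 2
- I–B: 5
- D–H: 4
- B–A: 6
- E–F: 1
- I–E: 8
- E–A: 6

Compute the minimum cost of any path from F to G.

Running Dijkstra from F:
F: 0
B: 1  (via F)
E: 1  (via F)
H: 2  (via F)
D: 4  (via F)
G: 6  (via F)
Shortest route: F–G = 6.

6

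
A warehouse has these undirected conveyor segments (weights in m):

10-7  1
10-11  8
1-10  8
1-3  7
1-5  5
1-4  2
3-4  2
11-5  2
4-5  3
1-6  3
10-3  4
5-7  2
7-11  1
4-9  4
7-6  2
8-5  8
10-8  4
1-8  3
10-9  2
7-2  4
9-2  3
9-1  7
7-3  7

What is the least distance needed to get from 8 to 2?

Settle nodes by increasing distance from 8:
8: 0
1: 3  (via 8)
10: 4  (via 8)
4: 5  (via 1)
7: 5  (via 10)
6: 6  (via 1)
9: 6  (via 10)
11: 6  (via 7)
3: 7  (via 4)
5: 7  (via 7)
2: 9  (via 7)
Shortest route: 8–10–7–2 = 9 m.

9 m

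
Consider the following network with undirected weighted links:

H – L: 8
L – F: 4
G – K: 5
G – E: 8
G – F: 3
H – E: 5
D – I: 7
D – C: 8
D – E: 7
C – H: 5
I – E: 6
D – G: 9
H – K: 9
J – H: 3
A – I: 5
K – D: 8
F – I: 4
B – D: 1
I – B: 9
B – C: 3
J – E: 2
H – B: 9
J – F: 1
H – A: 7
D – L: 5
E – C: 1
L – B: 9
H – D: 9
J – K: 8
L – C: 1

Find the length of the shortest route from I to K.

12

Shortest distances from I:
I: 0
F: 4  (via I)
A: 5  (via I)
J: 5  (via F)
E: 6  (via I)
C: 7  (via E)
D: 7  (via I)
G: 7  (via F)
B: 8  (via D)
H: 8  (via J)
L: 8  (via F)
K: 12  (via G)
Shortest route: I → F → G → K = 12.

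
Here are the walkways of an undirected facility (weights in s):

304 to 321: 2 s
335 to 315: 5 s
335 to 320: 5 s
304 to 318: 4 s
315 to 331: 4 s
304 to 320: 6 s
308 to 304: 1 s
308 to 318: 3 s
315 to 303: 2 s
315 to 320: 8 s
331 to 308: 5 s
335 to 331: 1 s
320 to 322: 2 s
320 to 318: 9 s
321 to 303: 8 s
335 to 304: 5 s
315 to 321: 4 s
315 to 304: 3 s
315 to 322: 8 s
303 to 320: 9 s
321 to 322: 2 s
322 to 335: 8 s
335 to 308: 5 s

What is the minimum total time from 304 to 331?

Shortest distances from 304:
304: 0
308: 1  (via 304)
321: 2  (via 304)
315: 3  (via 304)
322: 4  (via 321)
318: 4  (via 304)
335: 5  (via 304)
303: 5  (via 315)
320: 6  (via 304)
331: 6  (via 308)
Shortest route: 304–308–331 = 6 s.

6 s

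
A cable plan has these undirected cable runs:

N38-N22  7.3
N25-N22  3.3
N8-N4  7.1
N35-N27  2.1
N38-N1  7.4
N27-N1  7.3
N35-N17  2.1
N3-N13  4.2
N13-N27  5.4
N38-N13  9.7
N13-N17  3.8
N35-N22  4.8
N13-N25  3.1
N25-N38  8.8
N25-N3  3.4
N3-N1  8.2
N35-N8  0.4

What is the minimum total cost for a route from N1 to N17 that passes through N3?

16.2

Best N1 to N3: N1–N3 costing 8.2
Shortest N3→N17: N3–N13–N17 = 8
Total via N3: 8.2 + 8 = 16.2.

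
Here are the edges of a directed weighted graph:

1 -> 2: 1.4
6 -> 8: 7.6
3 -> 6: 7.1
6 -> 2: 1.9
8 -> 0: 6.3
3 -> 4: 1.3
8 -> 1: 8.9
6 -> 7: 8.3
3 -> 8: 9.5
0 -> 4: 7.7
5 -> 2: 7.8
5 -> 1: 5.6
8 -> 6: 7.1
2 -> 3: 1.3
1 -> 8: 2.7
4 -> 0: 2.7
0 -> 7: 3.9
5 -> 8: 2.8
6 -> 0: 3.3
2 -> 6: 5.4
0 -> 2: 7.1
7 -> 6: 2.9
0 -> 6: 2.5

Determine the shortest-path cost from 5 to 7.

13

Enumerating some paths:
5 → 8 → 0 → 7: 2.8+6.3+3.9 = 13
5 → 2 → 3 → 4 → 0 → 7: 7.8+1.3+1.3+2.7+3.9 = 17
5 → 8 → 6 → 0 → 7: 2.8+7.1+3.3+3.9 = 17.1
5 → 1 → 2 → 3 → 4 → 0 → 7: 5.6+1.4+1.3+1.3+2.7+3.9 = 16.2
The minimum is 13 via 5 → 8 → 0 → 7.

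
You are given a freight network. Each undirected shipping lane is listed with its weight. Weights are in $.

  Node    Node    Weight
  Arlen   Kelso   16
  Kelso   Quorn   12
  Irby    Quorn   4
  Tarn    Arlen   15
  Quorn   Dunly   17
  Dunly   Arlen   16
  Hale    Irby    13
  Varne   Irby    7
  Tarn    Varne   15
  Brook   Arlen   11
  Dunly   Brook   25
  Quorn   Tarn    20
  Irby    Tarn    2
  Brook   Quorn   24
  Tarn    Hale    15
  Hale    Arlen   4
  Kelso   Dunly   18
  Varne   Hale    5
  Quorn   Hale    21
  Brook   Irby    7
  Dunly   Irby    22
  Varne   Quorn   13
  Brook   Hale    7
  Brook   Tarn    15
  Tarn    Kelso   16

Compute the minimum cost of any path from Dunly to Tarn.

$23

Compare a few routes:
Dunly–Quorn–Irby–Tarn: 17+4+2 = 23
Dunly–Irby–Tarn: 22+2 = 24
The minimum is $23 via Dunly–Quorn–Irby–Tarn.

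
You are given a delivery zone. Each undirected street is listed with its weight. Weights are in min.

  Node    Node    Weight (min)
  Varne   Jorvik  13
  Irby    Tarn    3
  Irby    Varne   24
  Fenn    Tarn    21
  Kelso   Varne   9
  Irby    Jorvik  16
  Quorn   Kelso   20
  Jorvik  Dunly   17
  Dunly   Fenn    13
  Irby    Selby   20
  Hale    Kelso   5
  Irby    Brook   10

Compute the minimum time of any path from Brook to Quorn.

63 min

Shortest distances from Brook:
Brook: 0
Irby: 10  (via Brook)
Tarn: 13  (via Irby)
Jorvik: 26  (via Irby)
Selby: 30  (via Irby)
Varne: 34  (via Irby)
Fenn: 34  (via Tarn)
Dunly: 43  (via Jorvik)
Kelso: 43  (via Varne)
Hale: 48  (via Kelso)
Quorn: 63  (via Kelso)
Shortest route: Brook–Irby–Varne–Kelso–Quorn = 63 min.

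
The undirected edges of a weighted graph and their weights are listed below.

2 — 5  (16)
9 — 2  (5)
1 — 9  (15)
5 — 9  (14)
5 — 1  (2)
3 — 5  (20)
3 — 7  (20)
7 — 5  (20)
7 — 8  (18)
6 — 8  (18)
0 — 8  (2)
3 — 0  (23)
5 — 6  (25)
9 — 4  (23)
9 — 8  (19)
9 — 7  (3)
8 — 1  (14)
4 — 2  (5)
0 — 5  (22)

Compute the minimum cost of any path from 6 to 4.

Running Dijkstra from 6:
6: 0
8: 18  (via 6)
0: 20  (via 8)
5: 25  (via 6)
1: 27  (via 5)
7: 36  (via 8)
9: 37  (via 8)
2: 41  (via 5)
3: 43  (via 0)
4: 46  (via 2)
Shortest route: 6 → 5 → 2 → 4 = 46.

46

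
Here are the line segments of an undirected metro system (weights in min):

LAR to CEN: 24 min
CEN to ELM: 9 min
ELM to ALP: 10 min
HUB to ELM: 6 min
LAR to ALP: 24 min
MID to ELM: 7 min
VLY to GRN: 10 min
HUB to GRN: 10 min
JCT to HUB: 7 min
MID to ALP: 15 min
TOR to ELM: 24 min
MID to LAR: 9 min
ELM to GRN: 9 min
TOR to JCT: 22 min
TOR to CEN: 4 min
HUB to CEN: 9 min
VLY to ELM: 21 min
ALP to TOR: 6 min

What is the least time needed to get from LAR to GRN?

25 min

Running Dijkstra from LAR:
LAR: 0
MID: 9  (via LAR)
ELM: 16  (via MID)
HUB: 22  (via ELM)
CEN: 24  (via LAR)
ALP: 24  (via LAR)
GRN: 25  (via ELM)
Shortest route: LAR–MID–ELM–GRN = 25 min.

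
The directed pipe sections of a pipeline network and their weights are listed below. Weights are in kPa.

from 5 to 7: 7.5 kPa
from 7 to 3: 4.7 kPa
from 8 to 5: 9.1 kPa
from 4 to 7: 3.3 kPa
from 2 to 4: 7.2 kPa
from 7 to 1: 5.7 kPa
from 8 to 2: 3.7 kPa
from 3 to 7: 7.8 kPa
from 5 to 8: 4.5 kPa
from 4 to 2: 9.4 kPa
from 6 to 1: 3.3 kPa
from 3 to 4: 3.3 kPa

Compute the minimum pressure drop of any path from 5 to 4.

Settle nodes by increasing distance from 5:
5: 0
8: 4.5  (via 5)
7: 7.5  (via 5)
2: 8.2  (via 8)
3: 12.2  (via 7)
1: 13.2  (via 7)
4: 15.4  (via 2)
Shortest route: 5 → 8 → 2 → 4 = 15.4 kPa.

15.4 kPa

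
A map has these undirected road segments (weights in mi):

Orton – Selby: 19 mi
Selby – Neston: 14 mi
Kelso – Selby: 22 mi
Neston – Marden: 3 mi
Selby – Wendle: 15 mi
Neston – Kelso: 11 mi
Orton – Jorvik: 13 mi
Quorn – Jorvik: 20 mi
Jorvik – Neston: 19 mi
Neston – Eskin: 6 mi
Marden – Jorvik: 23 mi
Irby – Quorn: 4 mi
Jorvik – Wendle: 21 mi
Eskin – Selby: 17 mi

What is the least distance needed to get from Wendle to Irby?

Settle nodes by increasing distance from Wendle:
Wendle: 0
Selby: 15  (via Wendle)
Jorvik: 21  (via Wendle)
Neston: 29  (via Selby)
Marden: 32  (via Neston)
Eskin: 32  (via Selby)
Orton: 34  (via Selby)
Kelso: 37  (via Selby)
Quorn: 41  (via Jorvik)
Irby: 45  (via Quorn)
Shortest route: Wendle–Jorvik–Quorn–Irby = 45 mi.

45 mi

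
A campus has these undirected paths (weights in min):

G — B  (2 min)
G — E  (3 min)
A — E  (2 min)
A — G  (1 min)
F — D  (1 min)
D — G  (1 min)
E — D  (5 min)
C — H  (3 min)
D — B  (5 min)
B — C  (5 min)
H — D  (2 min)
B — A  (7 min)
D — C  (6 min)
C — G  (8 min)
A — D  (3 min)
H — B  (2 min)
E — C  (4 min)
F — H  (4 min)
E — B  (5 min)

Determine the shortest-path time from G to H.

3 min

Settle nodes by increasing distance from G:
G: 0
A: 1  (via G)
D: 1  (via G)
B: 2  (via G)
F: 2  (via D)
E: 3  (via G)
H: 3  (via D)
Shortest route: G → D → H = 3 min.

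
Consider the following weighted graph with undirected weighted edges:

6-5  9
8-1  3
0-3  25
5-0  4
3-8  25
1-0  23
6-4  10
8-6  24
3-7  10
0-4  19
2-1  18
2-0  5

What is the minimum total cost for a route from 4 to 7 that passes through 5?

Best 4 to 5: 4–6–5 costing 19
Best 5 to 7: 5–0–3–7 costing 39
Total via 5: 19 + 39 = 58.

58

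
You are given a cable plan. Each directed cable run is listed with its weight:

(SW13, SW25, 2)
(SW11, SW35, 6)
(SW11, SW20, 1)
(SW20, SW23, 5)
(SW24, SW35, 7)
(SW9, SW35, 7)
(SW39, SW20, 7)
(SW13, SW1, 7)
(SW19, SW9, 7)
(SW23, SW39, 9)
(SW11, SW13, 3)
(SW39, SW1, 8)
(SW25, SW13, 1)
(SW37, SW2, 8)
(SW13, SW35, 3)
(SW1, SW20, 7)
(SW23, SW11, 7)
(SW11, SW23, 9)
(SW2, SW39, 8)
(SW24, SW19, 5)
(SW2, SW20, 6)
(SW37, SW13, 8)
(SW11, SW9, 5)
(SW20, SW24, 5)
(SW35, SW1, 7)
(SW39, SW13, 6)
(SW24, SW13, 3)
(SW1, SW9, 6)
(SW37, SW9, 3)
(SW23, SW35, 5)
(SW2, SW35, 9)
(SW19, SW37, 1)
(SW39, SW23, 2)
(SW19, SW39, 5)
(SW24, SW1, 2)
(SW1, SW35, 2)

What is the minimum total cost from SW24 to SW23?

Enumerating some paths:
SW24 - SW19 - SW39 - SW23: 5+5+2 = 12
SW24 - SW13 - SW1 - SW20 - SW23: 3+7+7+5 = 22
SW24 - SW19 - SW39 - SW20 - SW23: 5+5+7+5 = 22
SW24 - SW1 - SW20 - SW23: 2+7+5 = 14
The minimum is 12 via SW24 - SW19 - SW39 - SW23.

12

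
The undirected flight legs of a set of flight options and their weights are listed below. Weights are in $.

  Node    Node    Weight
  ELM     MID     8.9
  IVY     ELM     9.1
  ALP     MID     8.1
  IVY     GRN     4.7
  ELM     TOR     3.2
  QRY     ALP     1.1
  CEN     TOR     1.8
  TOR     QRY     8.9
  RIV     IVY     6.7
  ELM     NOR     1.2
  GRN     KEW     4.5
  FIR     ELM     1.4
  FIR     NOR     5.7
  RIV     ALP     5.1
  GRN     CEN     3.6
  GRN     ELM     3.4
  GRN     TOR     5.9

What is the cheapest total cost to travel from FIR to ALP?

$14.6

Settle nodes by increasing distance from FIR:
FIR: 0
ELM: 1.4  (via FIR)
NOR: 2.6  (via ELM)
TOR: 4.6  (via ELM)
GRN: 4.8  (via ELM)
CEN: 6.4  (via TOR)
KEW: 9.3  (via GRN)
IVY: 9.5  (via GRN)
MID: 10.3  (via ELM)
QRY: 13.5  (via TOR)
ALP: 14.6  (via QRY)
Shortest route: FIR–ELM–TOR–QRY–ALP = $14.6.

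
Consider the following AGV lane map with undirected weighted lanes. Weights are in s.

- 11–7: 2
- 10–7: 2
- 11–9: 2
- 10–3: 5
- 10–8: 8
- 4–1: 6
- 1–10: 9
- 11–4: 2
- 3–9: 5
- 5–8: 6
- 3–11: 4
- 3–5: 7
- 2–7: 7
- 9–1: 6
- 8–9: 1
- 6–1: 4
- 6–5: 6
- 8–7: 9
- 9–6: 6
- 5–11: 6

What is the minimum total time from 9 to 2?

Settle nodes by increasing distance from 9:
9: 0
8: 1  (via 9)
11: 2  (via 9)
4: 4  (via 11)
7: 4  (via 11)
3: 5  (via 9)
1: 6  (via 9)
6: 6  (via 9)
10: 6  (via 7)
5: 7  (via 8)
2: 11  (via 7)
Shortest route: 9 → 11 → 7 → 2 = 11 s.

11 s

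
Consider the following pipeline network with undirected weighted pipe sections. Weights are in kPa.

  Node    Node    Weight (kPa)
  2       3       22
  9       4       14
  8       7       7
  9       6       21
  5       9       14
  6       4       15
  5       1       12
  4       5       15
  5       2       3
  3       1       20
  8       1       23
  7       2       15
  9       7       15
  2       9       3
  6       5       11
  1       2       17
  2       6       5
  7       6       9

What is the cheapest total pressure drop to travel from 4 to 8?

Running Dijkstra from 4:
4: 0
9: 14  (via 4)
5: 15  (via 4)
6: 15  (via 4)
2: 17  (via 9)
7: 24  (via 6)
1: 27  (via 5)
8: 31  (via 7)
Shortest route: 4 → 6 → 7 → 8 = 31 kPa.

31 kPa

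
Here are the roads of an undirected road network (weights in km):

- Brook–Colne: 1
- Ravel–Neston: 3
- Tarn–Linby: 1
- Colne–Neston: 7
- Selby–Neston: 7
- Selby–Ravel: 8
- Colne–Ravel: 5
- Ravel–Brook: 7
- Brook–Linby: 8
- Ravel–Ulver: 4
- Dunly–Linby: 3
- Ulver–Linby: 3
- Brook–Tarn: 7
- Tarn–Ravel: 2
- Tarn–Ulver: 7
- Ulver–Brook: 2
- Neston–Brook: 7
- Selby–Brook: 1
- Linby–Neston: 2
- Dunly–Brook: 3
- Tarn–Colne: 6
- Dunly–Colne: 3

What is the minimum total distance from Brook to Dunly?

Settle nodes by increasing distance from Brook:
Brook: 0
Selby: 1  (via Brook)
Colne: 1  (via Brook)
Ulver: 2  (via Brook)
Dunly: 3  (via Brook)
Shortest route: Brook → Dunly = 3 km.

3 km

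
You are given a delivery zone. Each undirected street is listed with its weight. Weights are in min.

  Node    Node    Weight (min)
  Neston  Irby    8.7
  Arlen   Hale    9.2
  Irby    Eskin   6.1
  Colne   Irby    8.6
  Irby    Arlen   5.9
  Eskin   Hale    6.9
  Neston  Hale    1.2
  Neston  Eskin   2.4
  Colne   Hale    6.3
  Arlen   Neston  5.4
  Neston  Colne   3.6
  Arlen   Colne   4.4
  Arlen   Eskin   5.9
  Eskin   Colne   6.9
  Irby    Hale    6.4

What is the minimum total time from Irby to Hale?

Shortest distances from Irby:
Irby: 0
Arlen: 5.9  (via Irby)
Eskin: 6.1  (via Irby)
Hale: 6.4  (via Irby)
Shortest route: Irby → Hale = 6.4 min.

6.4 min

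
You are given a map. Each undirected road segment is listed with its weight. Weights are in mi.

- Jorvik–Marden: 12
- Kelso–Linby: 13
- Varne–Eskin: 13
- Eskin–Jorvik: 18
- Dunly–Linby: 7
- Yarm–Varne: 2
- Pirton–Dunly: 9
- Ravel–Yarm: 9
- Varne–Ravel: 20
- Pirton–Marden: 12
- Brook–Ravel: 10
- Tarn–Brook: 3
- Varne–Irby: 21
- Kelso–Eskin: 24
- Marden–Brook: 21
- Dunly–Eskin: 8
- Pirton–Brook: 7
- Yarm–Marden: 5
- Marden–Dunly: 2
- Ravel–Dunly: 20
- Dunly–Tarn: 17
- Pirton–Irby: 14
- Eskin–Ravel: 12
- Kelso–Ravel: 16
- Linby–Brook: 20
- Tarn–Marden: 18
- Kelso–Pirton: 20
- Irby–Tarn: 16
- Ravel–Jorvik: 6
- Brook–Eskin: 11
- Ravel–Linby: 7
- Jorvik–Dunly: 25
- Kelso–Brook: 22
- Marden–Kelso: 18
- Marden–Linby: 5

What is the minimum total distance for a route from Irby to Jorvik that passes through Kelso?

56 mi

Shortest Irby→Kelso: Irby → Pirton → Kelso = 34
Best Kelso to Jorvik: Kelso → Ravel → Jorvik costing 22
Total via Kelso: 34 + 22 = 56 mi.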